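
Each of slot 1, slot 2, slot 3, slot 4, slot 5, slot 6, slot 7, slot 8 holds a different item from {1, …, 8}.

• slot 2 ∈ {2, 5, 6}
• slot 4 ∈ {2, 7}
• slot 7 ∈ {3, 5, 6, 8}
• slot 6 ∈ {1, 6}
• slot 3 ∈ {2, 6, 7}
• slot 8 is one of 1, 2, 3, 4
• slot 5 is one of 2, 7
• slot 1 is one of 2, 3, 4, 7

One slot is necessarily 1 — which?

slot 6

The 8 variables together cover exactly {1, 2, 3, 4, 5, 6, 7, 8} — 8 values for 8 variables — and 8 appears only in slot 7's list, so slot 7 = 8.
Among the 7 still-open variables, 5 fits only slot 2 (and all 7 values in {1, 2, 3, 4, 5, 6, 7} must be used), so slot 2 = 5.
The 2 variables slot 4 and slot 5 are confined to {2, 7}, which locks those values in; drop them from slot 1, slot 3, slot 8.
That leaves slot 3 = 6. Remove 6 from slot 6.
So 1 goes to slot 6.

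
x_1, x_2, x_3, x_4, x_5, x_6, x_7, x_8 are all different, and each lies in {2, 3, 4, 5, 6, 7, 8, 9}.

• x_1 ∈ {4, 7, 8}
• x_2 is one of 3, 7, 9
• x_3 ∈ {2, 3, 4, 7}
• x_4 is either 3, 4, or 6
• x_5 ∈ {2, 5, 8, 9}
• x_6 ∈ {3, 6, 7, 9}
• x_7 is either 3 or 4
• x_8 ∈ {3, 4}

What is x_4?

The 8 variables together cover exactly {2, 3, 4, 5, 6, 7, 8, 9} — 8 values for 8 variables — and 5 appears only in x_5's list, so x_5 = 5.
The 7 still-open variables together cover exactly {2, 3, 4, 6, 7, 8, 9} — 7 values for 7 variables — and 2 appears only in x_3's list, so x_3 = 2.
The 6 still-open variables together cover exactly {3, 4, 6, 7, 8, 9} — 6 values for 6 variables — and 8 appears only in x_1's list, so x_1 = 8.
x_7 and x_8 between them cover only {3, 4} — a naked pair. Remove those values from x_2, x_4, x_6.
So x_4 = 6.

6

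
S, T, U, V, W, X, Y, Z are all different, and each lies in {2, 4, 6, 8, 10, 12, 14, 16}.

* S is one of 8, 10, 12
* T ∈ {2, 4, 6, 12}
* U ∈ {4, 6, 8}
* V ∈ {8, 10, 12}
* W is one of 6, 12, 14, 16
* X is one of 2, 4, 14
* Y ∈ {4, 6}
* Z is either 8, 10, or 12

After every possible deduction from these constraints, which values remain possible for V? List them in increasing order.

8, 10, 12

The 8 variables draw from only 8 values {2, 4, 6, 8, 10, 12, 14, 16}, so each is used; only W can be 16, hence W = 16.
The 7 still-open variables draw from only 7 values {2, 4, 6, 8, 10, 12, 14}, so each is used; only X can be 14, hence X = 14.
The 6 still-open variables draw from only 6 values {2, 4, 6, 8, 10, 12}, so each is used; only T can be 2, hence T = 2.
The 3 variables S, V, Z are confined to {8, 10, 12}, which locks those values in; drop them from U.
No further eliminations apply; V can still be any of 8, 10, 12.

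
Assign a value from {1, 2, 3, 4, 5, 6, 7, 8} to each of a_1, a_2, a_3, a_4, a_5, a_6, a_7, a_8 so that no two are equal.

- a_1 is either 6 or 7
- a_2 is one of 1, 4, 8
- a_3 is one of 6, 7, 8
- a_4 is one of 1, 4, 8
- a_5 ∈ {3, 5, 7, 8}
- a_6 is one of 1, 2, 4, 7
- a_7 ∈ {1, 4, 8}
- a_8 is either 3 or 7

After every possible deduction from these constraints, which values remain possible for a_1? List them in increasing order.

6, 7

The 8 variables together cover exactly {1, 2, 3, 4, 5, 6, 7, 8} — 8 values for 8 variables — and 2 appears only in a_6's list, so a_6 = 2.
Among the 7 still-open variables, 5 fits only a_5 (and all 7 values in {1, 3, 4, 5, 6, 7, 8} must be used), so a_5 = 5.
Among the 6 still-open variables, 3 fits only a_8 (and all 6 values in {1, 3, 4, 6, 7, 8} must be used), so a_8 = 3.
a_2, a_4, a_7 between them cover only {1, 4, 8} — a naked triple. Remove those values from a_3.
No further eliminations apply; a_1 can still be any of 6, 7.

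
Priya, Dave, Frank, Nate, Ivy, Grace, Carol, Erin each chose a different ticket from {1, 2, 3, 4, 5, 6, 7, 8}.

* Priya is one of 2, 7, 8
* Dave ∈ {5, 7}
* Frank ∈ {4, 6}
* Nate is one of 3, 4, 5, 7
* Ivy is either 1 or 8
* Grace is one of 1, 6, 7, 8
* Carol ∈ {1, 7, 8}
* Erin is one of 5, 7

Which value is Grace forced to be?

The 8 variables together cover exactly {1, 2, 3, 4, 5, 6, 7, 8} — 8 values for 8 variables — and 2 appears only in Priya's list, so Priya = 2.
The 7 still-open variables together cover exactly {1, 3, 4, 5, 6, 7, 8} — 7 values for 7 variables — and 3 appears only in Nate's list, so Nate = 3.
The 6 still-open variables draw from only 6 values {1, 4, 5, 6, 7, 8}, so each is used; only Frank can be 4, hence Frank = 4.
The 5 still-open variables draw from only 5 values {1, 5, 6, 7, 8}, so each is used; only Grace can be 6, hence Grace = 6.

6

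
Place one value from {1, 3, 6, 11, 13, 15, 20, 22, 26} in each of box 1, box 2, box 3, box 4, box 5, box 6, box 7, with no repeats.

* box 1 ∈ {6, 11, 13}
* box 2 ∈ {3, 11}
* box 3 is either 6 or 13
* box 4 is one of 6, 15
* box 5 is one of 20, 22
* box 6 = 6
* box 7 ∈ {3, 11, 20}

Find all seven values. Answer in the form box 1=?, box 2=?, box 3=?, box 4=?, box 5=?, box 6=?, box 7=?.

box 6 has just one choice, so box 6 = 6. So box 1, box 3, box 4 can't be 6.
box 3 has just one choice, so box 3 = 13. Eliminate 13 elsewhere: box 1.
box 4 must be 15 (only option left).
box 1 must be 11 (only option left). Strike 11 from box 2, box 7.
That leaves box 2 = 3. So box 7 can't be 3.
box 7's domain is down to {20}, so box 7 = 20. Eliminate 20 elsewhere: box 5.
That leaves box 5 = 22.

box 1=11, box 2=3, box 3=13, box 4=15, box 5=22, box 6=6, box 7=20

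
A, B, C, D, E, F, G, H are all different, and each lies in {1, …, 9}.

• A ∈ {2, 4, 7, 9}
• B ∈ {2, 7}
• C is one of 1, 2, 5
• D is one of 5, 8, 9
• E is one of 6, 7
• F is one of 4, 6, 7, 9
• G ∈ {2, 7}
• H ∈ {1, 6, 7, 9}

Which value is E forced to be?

6

Among the 8 variables, 8 fits only D (and all 8 values in {1, 2, 4, 5, 6, 7, 8, 9} must be used), so D = 8.
Among the 7 still-open variables, 5 fits only C (and all 7 values in {1, 2, 4, 5, 6, 7, 9} must be used), so C = 5.
Among the 6 still-open variables, 1 fits only H (and all 6 values in {1, 2, 4, 6, 7, 9} must be used), so H = 1.
B and G share exactly the 2 values {2, 7}; by pigeonhole those values go to them, so strike 2, 7 from A, E, F.
So E = 6.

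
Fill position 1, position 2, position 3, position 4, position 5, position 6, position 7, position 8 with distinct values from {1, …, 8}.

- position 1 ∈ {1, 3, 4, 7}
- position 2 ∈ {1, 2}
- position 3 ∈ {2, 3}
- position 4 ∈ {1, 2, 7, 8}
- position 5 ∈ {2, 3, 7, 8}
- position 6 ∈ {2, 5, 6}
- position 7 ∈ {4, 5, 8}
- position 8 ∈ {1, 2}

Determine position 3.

3

Among the 8 variables, 6 fits only position 6 (and all 8 values in {1, 2, 3, 4, 5, 6, 7, 8} must be used), so position 6 = 6.
Among the 7 still-open variables, 5 fits only position 7 (and all 7 values in {1, 2, 3, 4, 5, 7, 8} must be used), so position 7 = 5.
Among the 6 still-open variables, 4 fits only position 1 (and all 6 values in {1, 2, 3, 4, 7, 8} must be used), so position 1 = 4.
The 2 variables position 2 and position 8 are confined to {1, 2}, which locks those values in; drop them from position 3, position 4, position 5.
So position 3 = 3.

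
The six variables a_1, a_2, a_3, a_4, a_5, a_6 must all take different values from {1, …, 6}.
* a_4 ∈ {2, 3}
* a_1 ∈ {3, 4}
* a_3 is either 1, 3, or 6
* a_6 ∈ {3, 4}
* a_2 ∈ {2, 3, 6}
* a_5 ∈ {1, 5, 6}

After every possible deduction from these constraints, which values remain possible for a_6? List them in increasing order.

Among the 6 variables, 5 fits only a_5 (and all 6 values in {1, 2, 3, 4, 5, 6} must be used), so a_5 = 5.
The 5 still-open variables together cover exactly {1, 2, 3, 4, 6} — 5 values for 5 variables — and 1 appears only in a_3's list, so a_3 = 1.
The 4 still-open variables draw from only 4 values {2, 3, 4, 6}, so each is used; only a_2 can be 6, hence a_2 = 6.
The 3 still-open variables together cover exactly {2, 3, 4} — 3 values for 3 variables — and 2 appears only in a_4's list, so a_4 = 2.
No further eliminations apply; a_6 can still be any of 3, 4.

3, 4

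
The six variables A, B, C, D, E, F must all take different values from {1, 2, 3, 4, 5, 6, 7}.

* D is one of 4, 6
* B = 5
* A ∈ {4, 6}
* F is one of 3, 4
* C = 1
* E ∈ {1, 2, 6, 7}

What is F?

B must be 5 (only option left).
C must be 1 (only option left). Remove 1 from E.
A and D between them cover only {4, 6} — a naked pair. Remove those values from E, F.
So F = 3.

3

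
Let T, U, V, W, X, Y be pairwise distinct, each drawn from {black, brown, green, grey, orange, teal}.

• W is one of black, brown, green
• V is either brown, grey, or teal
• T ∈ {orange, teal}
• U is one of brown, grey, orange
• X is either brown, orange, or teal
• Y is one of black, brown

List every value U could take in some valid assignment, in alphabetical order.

brown, grey, orange

The 6 variables together cover exactly {black, brown, green, grey, orange, teal} — 6 values for 6 variables — and green appears only in W's list, so W = green.
The 5 still-open variables together cover exactly {black, brown, grey, orange, teal} — 5 values for 5 variables — and black appears only in Y's list, so Y = black.
No further eliminations apply; U can still be any of brown, grey, orange.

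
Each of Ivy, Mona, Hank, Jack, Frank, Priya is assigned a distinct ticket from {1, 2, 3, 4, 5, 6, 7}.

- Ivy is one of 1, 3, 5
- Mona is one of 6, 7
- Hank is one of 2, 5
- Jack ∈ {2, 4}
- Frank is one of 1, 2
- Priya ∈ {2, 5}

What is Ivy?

3

The 2 variables Hank and Priya are confined to {2, 5}, which locks those values in; drop them from Ivy, Jack, Frank.
Jack must be 4 (only option left).
Frank has just one choice, so Frank = 1. Remove 1 from Ivy.
So Ivy = 3.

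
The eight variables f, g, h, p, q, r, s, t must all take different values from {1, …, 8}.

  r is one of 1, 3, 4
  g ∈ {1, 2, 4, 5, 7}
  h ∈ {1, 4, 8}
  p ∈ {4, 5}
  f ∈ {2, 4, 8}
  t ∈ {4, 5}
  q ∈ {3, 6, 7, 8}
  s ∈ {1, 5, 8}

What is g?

7

The 8 variables draw from only 8 values {1, 2, 3, 4, 5, 6, 7, 8}, so each is used; only q can be 6, hence q = 6.
Among the 7 still-open variables, 3 fits only r (and all 7 values in {1, 2, 3, 4, 5, 7, 8} must be used), so r = 3.
Among the 6 still-open variables, 7 fits only g (and all 6 values in {1, 2, 4, 5, 7, 8} must be used), so g = 7.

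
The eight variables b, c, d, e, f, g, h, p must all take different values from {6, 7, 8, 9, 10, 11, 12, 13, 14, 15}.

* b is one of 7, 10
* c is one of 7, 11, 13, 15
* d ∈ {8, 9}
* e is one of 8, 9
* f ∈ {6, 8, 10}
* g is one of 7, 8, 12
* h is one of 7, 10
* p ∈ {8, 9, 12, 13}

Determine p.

13

The 2 variables b and h are confined to {7, 10}, which locks those values in; drop them from c, f, g.
The 2 variables d and e are confined to {8, 9}, which locks those values in; drop them from f, g, p.
f has just one choice, so f = 6.
g's domain is down to {12}, so g = 12. Eliminate 12 elsewhere: p.
So p = 13.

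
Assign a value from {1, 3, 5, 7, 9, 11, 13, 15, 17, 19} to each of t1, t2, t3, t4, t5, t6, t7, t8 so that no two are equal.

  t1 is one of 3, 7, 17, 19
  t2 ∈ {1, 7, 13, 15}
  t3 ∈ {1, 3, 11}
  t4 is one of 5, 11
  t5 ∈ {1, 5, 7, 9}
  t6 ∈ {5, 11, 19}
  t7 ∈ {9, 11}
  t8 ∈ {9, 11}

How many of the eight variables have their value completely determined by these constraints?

2

t7 and t8 between them cover only {9, 11} — a naked pair. Remove those values from t3, t4, t5, t6.
That leaves t4 = 5. Eliminate 5 elsewhere: t5, t6.
That leaves t6 = 19. Eliminate 19 elsewhere: t1.
Determined: t4=5, t6=19. The other variables each still have more than one consistent value. That makes 2.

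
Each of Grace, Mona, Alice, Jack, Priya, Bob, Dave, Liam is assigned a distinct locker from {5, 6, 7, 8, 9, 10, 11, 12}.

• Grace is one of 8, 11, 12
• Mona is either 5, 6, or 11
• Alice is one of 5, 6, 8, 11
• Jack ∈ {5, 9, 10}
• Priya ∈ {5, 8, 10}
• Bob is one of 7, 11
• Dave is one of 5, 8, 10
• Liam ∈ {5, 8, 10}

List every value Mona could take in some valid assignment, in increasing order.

6, 11

The 8 variables draw from only 8 values {5, 6, 7, 8, 9, 10, 11, 12}, so each is used; only Bob can be 7, hence Bob = 7.
Among the 7 still-open variables, 9 fits only Jack (and all 7 values in {5, 6, 8, 9, 10, 11, 12} must be used), so Jack = 9.
Among the 6 still-open variables, 12 fits only Grace (and all 6 values in {5, 6, 8, 10, 11, 12} must be used), so Grace = 12.
The 3 variables Priya, Dave, Liam are confined to {5, 8, 10}, which locks those values in; drop them from Mona, Alice.
No further eliminations apply; Mona can still be any of 6, 11.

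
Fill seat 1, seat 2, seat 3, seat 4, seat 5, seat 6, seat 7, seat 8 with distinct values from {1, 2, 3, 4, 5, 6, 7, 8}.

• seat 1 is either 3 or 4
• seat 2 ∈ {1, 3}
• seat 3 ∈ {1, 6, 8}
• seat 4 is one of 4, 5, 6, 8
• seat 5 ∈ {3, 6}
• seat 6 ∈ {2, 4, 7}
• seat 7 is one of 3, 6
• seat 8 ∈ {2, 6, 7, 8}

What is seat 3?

The 8 variables together cover exactly {1, 2, 3, 4, 5, 6, 7, 8} — 8 values for 8 variables — and 5 appears only in seat 4's list, so seat 4 = 5.
The 2 variables seat 5 and seat 7 are confined to {3, 6}, which locks those values in; drop them from seat 1, seat 2, seat 3, seat 8.
seat 1 must be 4 (only option left). So seat 6 can't be 4.
That leaves seat 2 = 1. Eliminate 1 elsewhere: seat 3.
So seat 3 = 8.

8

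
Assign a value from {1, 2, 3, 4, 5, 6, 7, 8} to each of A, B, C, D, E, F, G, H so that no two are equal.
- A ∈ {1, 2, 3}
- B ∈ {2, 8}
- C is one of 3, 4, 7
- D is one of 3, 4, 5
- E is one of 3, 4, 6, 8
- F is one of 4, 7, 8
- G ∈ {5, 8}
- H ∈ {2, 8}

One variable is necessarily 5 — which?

The 8 variables draw from only 8 values {1, 2, 3, 4, 5, 6, 7, 8}, so each is used; only A can be 1, hence A = 1.
The 7 still-open variables draw from only 7 values {2, 3, 4, 5, 6, 7, 8}, so each is used; only E can be 6, hence E = 6.
The 2 variables B and H are confined to {2, 8}, which locks those values in; drop them from F, G.
So 5 goes to G.

G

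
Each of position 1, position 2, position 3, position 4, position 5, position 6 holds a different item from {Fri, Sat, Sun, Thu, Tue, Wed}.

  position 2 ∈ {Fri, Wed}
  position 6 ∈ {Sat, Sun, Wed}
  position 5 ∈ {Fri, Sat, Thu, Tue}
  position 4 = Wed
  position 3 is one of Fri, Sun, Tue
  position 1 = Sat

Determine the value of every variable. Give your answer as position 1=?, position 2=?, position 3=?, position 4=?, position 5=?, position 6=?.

position 1 must be Sat (only option left). So position 5, position 6 can't be Sat.
That leaves position 4 = Wed. Strike Wed from position 2, position 6.
position 6 must be Sun (only option left). Eliminate Sun elsewhere: position 3.
position 2's domain is down to {Fri}, so position 2 = Fri. Remove Fri from position 3, position 5.
position 3 must be Tue (only option left). Remove Tue from position 5.
position 5 must be Thu (only option left).

position 1=Sat, position 2=Fri, position 3=Tue, position 4=Wed, position 5=Thu, position 6=Sun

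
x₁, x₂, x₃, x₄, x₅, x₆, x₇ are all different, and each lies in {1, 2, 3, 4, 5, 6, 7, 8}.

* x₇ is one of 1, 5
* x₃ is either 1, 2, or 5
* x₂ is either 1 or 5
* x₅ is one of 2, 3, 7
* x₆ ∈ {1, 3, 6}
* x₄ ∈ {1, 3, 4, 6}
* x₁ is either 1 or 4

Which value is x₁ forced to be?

The 7 variables together cover exactly {1, 2, 3, 4, 5, 6, 7} — 7 values for 7 variables — and 7 appears only in x₅'s list, so x₅ = 7.
The 6 still-open variables together cover exactly {1, 2, 3, 4, 5, 6} — 6 values for 6 variables — and 2 appears only in x₃'s list, so x₃ = 2.
The 2 variables x₂ and x₇ are confined to {1, 5}, which locks those values in; drop them from x₁, x₄, x₆.
So x₁ = 4.

4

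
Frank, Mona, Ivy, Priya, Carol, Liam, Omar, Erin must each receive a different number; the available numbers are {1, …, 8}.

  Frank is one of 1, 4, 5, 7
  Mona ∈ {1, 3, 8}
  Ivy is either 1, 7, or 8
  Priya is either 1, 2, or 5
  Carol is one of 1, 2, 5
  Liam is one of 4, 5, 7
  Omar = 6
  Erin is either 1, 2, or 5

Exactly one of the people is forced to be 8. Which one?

Ivy

Omar's domain is down to {6}, so Omar = 6.
Among the 7 still-open variables, 3 fits only Mona (and all 7 values in {1, 2, 3, 4, 5, 7, 8} must be used), so Mona = 3.
The 6 still-open variables together cover exactly {1, 2, 4, 5, 7, 8} — 6 values for 6 variables — and 8 appears only in Ivy's list, so Ivy = 8.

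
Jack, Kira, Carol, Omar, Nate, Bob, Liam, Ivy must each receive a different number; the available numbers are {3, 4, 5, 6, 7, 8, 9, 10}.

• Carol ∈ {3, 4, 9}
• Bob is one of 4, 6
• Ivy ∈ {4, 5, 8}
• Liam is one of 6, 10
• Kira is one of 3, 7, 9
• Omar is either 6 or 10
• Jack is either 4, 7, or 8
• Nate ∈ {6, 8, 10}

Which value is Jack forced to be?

Among the 8 variables, 5 fits only Ivy (and all 8 values in {3, 4, 5, 6, 7, 8, 9, 10} must be used), so Ivy = 5.
The 2 variables Omar and Liam are confined to {6, 10}, which locks those values in; drop them from Nate, Bob.
Nate must be 8 (only option left). Remove 8 from Jack.
Bob has just one choice, so Bob = 4. Remove 4 from Jack, Carol.
So Jack = 7.

7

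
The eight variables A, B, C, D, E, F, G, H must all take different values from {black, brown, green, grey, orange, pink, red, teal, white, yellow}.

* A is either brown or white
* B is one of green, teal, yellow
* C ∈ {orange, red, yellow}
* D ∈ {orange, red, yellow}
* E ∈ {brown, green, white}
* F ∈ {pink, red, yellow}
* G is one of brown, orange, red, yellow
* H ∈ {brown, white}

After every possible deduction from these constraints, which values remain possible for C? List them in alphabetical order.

orange, red, yellow

The 8 variables together cover exactly {brown, green, orange, pink, red, teal, white, yellow} — 8 values for 8 variables — and pink appears only in F's list, so F = pink.
The 7 still-open variables together cover exactly {brown, green, orange, red, teal, white, yellow} — 7 values for 7 variables — and teal appears only in B's list, so B = teal.
The 6 still-open variables draw from only 6 values {brown, green, orange, red, white, yellow}, so each is used; only E can be green, hence E = green.
A and H between them cover only {brown, white} — a naked pair. Remove those values from G.
No further eliminations apply; C can still be any of orange, red, yellow.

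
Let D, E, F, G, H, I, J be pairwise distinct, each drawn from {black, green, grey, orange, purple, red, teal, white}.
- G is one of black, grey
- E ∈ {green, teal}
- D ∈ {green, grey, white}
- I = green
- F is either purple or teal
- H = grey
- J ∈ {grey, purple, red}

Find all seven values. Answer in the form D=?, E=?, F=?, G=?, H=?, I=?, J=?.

H has just one choice, so H = grey. Strike grey from D, G, J.
I has just one choice, so I = green. So D, E can't be green.
D must be white (only option left).
E's domain is down to {teal}, so E = teal. Strike teal from F.
F's domain is down to {purple}, so F = purple. So J can't be purple.
That leaves G = black.
That leaves J = red.

D=white, E=teal, F=purple, G=black, H=grey, I=green, J=red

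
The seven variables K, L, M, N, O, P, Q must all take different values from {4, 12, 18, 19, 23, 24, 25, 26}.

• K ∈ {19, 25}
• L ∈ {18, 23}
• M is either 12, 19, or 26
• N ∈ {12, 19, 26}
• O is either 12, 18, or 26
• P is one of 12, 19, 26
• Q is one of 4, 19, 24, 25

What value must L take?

M, N, P share exactly the 3 values {12, 19, 26}; by pigeonhole those values go to them, so strike 12, 19, 26 from K, O, Q.
K must be 25 (only option left). So Q can't be 25.
O must be 18 (only option left). Strike 18 from L.
So L = 23.

23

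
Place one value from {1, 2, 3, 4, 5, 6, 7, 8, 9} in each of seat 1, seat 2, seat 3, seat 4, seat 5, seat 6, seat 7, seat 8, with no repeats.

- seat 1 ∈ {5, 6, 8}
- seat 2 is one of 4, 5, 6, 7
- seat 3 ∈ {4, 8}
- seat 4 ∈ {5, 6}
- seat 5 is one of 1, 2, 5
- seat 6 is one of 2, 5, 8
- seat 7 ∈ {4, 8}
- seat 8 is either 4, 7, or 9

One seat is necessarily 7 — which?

Among the 8 variables, 1 fits only seat 5 (and all 8 values in {1, 2, 4, 5, 6, 7, 8, 9} must be used), so seat 5 = 1.
Among the 7 still-open variables, 2 fits only seat 6 (and all 7 values in {2, 4, 5, 6, 7, 8, 9} must be used), so seat 6 = 2.
The 6 still-open variables together cover exactly {4, 5, 6, 7, 8, 9} — 6 values for 6 variables — and 9 appears only in seat 8's list, so seat 8 = 9.
The 5 still-open variables draw from only 5 values {4, 5, 6, 7, 8}, so each is used; only seat 2 can be 7, hence seat 2 = 7.

seat 2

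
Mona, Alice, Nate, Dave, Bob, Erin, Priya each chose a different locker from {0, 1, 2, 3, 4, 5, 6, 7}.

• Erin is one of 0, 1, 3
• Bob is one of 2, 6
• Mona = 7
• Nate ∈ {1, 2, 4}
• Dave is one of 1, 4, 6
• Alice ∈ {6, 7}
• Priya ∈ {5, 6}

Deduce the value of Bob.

Mona's domain is down to {7}, so Mona = 7. Strike 7 from Alice.
Alice has just one choice, so Alice = 6. Strike 6 from Dave, Bob, Priya.
So Bob = 2.

2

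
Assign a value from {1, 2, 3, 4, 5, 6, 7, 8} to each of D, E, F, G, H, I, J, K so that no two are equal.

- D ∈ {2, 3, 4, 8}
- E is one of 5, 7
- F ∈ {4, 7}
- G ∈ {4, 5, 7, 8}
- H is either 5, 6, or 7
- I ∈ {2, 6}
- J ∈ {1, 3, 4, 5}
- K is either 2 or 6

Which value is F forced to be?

4

The 8 variables together cover exactly {1, 2, 3, 4, 5, 6, 7, 8} — 8 values for 8 variables — and 1 appears only in J's list, so J = 1.
Among the 7 still-open variables, 3 fits only D (and all 7 values in {2, 3, 4, 5, 6, 7, 8} must be used), so D = 3.
The 6 still-open variables together cover exactly {2, 4, 5, 6, 7, 8} — 6 values for 6 variables — and 8 appears only in G's list, so G = 8.
The 5 still-open variables together cover exactly {2, 4, 5, 6, 7} — 5 values for 5 variables — and 4 appears only in F's list, so F = 4.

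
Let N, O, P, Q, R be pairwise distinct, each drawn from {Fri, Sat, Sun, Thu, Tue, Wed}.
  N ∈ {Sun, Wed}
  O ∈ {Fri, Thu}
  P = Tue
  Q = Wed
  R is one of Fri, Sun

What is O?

P has just one choice, so P = Tue.
Q's domain is down to {Wed}, so Q = Wed. Strike Wed from N.
N has just one choice, so N = Sun. So R can't be Sun.
That leaves R = Fri. So O can't be Fri.
So O = Thu.

Thu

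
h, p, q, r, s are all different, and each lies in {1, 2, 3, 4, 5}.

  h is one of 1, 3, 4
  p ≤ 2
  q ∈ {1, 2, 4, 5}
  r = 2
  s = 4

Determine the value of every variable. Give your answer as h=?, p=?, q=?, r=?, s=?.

h=3, p=1, q=5, r=2, s=4

r must be 2 (only option left). Strike 2 from p, q.
s must be 4 (only option left). Eliminate 4 elsewhere: h, q.
p's domain is down to {1}, so p = 1. Eliminate 1 elsewhere: h, q.
q's domain is down to {5}, so q = 5.
h must be 3 (only option left).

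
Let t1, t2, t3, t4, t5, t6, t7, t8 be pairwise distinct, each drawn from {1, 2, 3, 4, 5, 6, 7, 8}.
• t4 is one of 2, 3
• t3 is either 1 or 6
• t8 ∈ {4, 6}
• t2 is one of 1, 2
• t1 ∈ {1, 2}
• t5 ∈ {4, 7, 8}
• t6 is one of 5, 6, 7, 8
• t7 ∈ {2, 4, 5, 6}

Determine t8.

The 8 variables draw from only 8 values {1, 2, 3, 4, 5, 6, 7, 8}, so each is used; only t4 can be 3, hence t4 = 3.
The 2 variables t1 and t2 are confined to {1, 2}, which locks those values in; drop them from t3, t7.
That leaves t3 = 6. Eliminate 6 elsewhere: t6, t7, t8.
So t8 = 4.

4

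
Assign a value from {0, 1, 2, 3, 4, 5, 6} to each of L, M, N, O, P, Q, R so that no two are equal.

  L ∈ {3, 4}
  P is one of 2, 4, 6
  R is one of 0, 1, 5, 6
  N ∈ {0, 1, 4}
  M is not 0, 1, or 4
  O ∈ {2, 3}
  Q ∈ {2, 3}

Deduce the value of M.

The 2 variables O and Q are confined to {2, 3}, which locks those values in; drop them from L, M, P.
L has just one choice, so L = 4. Eliminate 4 elsewhere: N, P.
P's domain is down to {6}, so P = 6. So M, R can't be 6.
So M = 5.

5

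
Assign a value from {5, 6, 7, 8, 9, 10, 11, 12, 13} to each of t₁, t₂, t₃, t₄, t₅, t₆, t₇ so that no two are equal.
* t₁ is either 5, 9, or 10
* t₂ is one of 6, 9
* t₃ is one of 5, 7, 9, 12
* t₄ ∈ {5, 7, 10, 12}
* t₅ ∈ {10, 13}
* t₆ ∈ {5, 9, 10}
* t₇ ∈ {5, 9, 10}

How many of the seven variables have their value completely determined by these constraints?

2

The 7 variables together cover exactly {5, 6, 7, 9, 10, 12, 13} — 7 values for 7 variables — and 6 appears only in t₂'s list, so t₂ = 6.
The 6 still-open variables together cover exactly {5, 7, 9, 10, 12, 13} — 6 values for 6 variables — and 13 appears only in t₅'s list, so t₅ = 13.
The 3 variables t₁, t₆, t₇ are confined to {5, 9, 10}, which locks those values in; drop them from t₃, t₄.
Determined: t₂=6, t₅=13. The other variables each still have more than one consistent value. That makes 2.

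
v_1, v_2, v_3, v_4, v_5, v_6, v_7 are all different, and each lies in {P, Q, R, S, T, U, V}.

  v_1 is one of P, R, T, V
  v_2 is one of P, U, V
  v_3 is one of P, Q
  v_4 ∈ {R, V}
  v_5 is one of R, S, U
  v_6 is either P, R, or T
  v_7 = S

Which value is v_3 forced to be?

Q

v_7 must be S (only option left). Eliminate S elsewhere: v_5.
The 6 still-open variables draw from only 6 values {P, Q, R, T, U, V}, so each is used; only v_3 can be Q, hence v_3 = Q.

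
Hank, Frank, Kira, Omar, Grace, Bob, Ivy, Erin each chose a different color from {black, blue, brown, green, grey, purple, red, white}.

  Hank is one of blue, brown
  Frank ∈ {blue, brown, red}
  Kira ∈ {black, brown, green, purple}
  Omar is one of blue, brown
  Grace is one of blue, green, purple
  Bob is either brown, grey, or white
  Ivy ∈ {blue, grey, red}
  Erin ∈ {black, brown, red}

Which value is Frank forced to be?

red

Among the 8 variables, white fits only Bob (and all 8 values in {black, blue, brown, green, grey, purple, red, white} must be used), so Bob = white.
The 7 still-open variables draw from only 7 values {black, blue, brown, green, grey, purple, red}, so each is used; only Ivy can be grey, hence Ivy = grey.
Hank and Omar between them cover only {blue, brown} — a naked pair. Remove those values from Frank, Kira, Grace, Erin.
So Frank = red.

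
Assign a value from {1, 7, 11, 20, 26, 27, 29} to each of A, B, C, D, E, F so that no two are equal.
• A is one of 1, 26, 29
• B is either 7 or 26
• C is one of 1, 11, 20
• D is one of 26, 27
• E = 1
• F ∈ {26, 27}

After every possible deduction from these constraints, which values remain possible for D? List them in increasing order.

E's domain is down to {1}, so E = 1. Remove 1 from A, C.
D and F share exactly the 2 values {26, 27}; by pigeonhole those values go to them, so strike 26, 27 from A, B.
A has just one choice, so A = 29.
B must be 7 (only option left).
No further eliminations apply; D can still be any of 26, 27.

26, 27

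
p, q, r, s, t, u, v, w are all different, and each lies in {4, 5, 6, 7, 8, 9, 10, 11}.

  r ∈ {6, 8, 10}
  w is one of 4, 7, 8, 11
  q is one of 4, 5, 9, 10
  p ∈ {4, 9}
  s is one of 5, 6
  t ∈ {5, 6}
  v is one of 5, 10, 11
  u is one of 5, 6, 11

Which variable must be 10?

v

The 8 variables together cover exactly {4, 5, 6, 7, 8, 9, 10, 11} — 8 values for 8 variables — and 7 appears only in w's list, so w = 7.
Among the 7 still-open variables, 8 fits only r (and all 7 values in {4, 5, 6, 8, 9, 10, 11} must be used), so r = 8.
The 2 variables s and t are confined to {5, 6}, which locks those values in; drop them from q, u, v.
That leaves u = 11. Remove 11 from v.
So 10 goes to v.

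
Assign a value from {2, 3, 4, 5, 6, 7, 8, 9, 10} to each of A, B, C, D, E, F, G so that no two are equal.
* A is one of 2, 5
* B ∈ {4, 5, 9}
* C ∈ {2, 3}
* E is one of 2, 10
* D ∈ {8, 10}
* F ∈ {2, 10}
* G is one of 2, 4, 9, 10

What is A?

The 7 variables together cover exactly {2, 3, 4, 5, 8, 9, 10} — 7 values for 7 variables — and 3 appears only in C's list, so C = 3.
The 6 still-open variables draw from only 6 values {2, 4, 5, 8, 9, 10}, so each is used; only D can be 8, hence D = 8.
E and F between them cover only {2, 10} — a naked pair. Remove those values from A, G.
So A = 5.

5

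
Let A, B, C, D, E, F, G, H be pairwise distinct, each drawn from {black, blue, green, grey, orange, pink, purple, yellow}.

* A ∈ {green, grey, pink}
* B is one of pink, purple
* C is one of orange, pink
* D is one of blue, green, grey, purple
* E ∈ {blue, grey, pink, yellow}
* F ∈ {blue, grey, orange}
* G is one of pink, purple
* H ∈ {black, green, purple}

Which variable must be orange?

The 8 variables together cover exactly {black, blue, green, grey, orange, pink, purple, yellow} — 8 values for 8 variables — and black appears only in H's list, so H = black.
The 7 still-open variables draw from only 7 values {blue, green, grey, orange, pink, purple, yellow}, so each is used; only E can be yellow, hence E = yellow.
B and G share exactly the 2 values {pink, purple}; by pigeonhole those values go to them, so strike pink, purple from A, C, D.
So orange goes to C.

C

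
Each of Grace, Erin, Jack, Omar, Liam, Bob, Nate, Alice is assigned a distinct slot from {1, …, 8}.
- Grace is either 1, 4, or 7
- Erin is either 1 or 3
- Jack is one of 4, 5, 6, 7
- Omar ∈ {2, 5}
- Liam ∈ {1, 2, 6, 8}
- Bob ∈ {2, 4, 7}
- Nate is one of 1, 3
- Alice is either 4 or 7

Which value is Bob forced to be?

The 8 variables together cover exactly {1, 2, 3, 4, 5, 6, 7, 8} — 8 values for 8 variables — and 8 appears only in Liam's list, so Liam = 8.
The 7 still-open variables together cover exactly {1, 2, 3, 4, 5, 6, 7} — 7 values for 7 variables — and 6 appears only in Jack's list, so Jack = 6.
Among the 6 still-open variables, 5 fits only Omar (and all 6 values in {1, 2, 3, 4, 5, 7} must be used), so Omar = 5.
The 5 still-open variables draw from only 5 values {1, 2, 3, 4, 7}, so each is used; only Bob can be 2, hence Bob = 2.

2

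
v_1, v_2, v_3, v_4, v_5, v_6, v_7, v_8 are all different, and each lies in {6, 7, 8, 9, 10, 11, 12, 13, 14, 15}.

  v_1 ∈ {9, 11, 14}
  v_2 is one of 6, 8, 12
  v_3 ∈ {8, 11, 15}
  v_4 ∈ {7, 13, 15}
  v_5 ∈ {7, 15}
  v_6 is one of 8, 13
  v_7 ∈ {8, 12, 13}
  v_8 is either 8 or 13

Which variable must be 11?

v_3

v_6 and v_8 between them cover only {8, 13} — a naked pair. Remove those values from v_2, v_3, v_4, v_7.
v_7 must be 12 (only option left). Eliminate 12 elsewhere: v_2.
v_2 must be 6 (only option left).
v_4 and v_5 share exactly the 2 values {7, 15}; by pigeonhole those values go to them, so strike 7, 15 from v_3.
So 11 goes to v_3.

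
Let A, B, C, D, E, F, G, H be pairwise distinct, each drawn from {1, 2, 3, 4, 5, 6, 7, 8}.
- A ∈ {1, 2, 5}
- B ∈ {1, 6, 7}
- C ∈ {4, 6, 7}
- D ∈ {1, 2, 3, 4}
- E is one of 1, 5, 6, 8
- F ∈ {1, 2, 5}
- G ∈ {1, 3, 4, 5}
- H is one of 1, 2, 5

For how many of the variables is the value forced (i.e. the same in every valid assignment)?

1

The 8 variables together cover exactly {1, 2, 3, 4, 5, 6, 7, 8} — 8 values for 8 variables — and 8 appears only in E's list, so E = 8.
A, F, H between them cover only {1, 2, 5} — a naked triple. Remove those values from B, D, G.
The 2 variables D and G are confined to {3, 4}, which locks those values in; drop them from C.
Determined: E=8. The other variables each still have more than one consistent value. That makes 1.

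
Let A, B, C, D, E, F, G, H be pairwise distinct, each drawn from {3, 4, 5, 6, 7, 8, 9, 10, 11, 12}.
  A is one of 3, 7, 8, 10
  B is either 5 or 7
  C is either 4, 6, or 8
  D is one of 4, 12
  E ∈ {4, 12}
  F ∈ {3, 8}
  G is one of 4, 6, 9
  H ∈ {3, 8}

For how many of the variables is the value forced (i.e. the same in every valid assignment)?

D and E share exactly the 2 values {4, 12}; by pigeonhole those values go to them, so strike 4, 12 from C, G.
F and H share exactly the 2 values {3, 8}; by pigeonhole those values go to them, so strike 3, 8 from A, C.
That leaves C = 6. Remove 6 from G.
G's domain is down to {9}, so G = 9.
Determined: C=6, G=9. The other variables each still have more than one consistent value. That makes 2.

2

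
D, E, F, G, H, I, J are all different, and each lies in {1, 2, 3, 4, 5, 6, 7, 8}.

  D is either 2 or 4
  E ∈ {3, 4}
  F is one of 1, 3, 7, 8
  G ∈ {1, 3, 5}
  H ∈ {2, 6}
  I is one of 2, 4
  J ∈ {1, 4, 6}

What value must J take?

1

The 2 variables D and I are confined to {2, 4}, which locks those values in; drop them from E, H, J.
E's domain is down to {3}, so E = 3. Remove 3 from F, G.
That leaves H = 6. Strike 6 from J.
So J = 1.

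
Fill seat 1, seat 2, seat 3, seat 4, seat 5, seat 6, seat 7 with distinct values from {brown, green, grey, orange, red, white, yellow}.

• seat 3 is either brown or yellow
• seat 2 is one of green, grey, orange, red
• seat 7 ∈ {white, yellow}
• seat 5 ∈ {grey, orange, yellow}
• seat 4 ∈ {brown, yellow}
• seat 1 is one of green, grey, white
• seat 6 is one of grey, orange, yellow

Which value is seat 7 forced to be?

white

Among the 7 variables, red fits only seat 2 (and all 7 values in {brown, green, grey, orange, red, white, yellow} must be used), so seat 2 = red.
Among the 6 still-open variables, green fits only seat 1 (and all 6 values in {brown, green, grey, orange, white, yellow} must be used), so seat 1 = green.
The 5 still-open variables together cover exactly {brown, grey, orange, white, yellow} — 5 values for 5 variables — and white appears only in seat 7's list, so seat 7 = white.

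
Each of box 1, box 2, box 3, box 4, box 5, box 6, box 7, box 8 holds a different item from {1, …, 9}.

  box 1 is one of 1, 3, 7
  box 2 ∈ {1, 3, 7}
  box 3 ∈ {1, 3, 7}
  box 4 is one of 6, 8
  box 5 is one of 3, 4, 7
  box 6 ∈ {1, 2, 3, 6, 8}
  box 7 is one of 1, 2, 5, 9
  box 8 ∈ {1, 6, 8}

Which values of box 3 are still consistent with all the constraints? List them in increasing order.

box 1, box 2, box 3 share exactly the 3 values {1, 3, 7}; by pigeonhole those values go to them, so strike 1, 3, 7 from box 5, box 6, box 7, box 8.
That leaves box 5 = 4.
box 4 and box 8 share exactly the 2 values {6, 8}; by pigeonhole those values go to them, so strike 6, 8 from box 6.
box 6's domain is down to {2}, so box 6 = 2. Strike 2 from box 7.
No further eliminations apply; box 3 can still be any of 1, 3, 7.

1, 3, 7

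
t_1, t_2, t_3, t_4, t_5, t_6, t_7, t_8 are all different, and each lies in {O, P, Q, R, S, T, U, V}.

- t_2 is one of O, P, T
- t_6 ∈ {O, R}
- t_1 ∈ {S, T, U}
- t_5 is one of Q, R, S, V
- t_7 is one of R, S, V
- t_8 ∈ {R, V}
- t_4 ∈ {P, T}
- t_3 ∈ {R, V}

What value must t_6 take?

The 8 variables together cover exactly {O, P, Q, R, S, T, U, V} — 8 values for 8 variables — and Q appears only in t_5's list, so t_5 = Q.
Among the 7 still-open variables, U fits only t_1 (and all 7 values in {O, P, R, S, T, U, V} must be used), so t_1 = U.
The 6 still-open variables draw from only 6 values {O, P, R, S, T, V}, so each is used; only t_7 can be S, hence t_7 = S.
t_3 and t_8 between them cover only {R, V} — a naked pair. Remove those values from t_6.
So t_6 = O.

O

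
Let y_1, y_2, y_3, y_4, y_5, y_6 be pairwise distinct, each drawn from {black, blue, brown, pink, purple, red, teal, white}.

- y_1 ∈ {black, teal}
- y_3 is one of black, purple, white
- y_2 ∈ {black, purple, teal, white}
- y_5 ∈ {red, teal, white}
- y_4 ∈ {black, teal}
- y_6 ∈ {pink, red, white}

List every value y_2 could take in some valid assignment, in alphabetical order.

purple, white

Among the 6 variables, pink fits only y_6 (and all 6 values in {black, pink, purple, red, teal, white} must be used), so y_6 = pink.
The 5 still-open variables draw from only 5 values {black, purple, red, teal, white}, so each is used; only y_5 can be red, hence y_5 = red.
y_1 and y_4 share exactly the 2 values {black, teal}; by pigeonhole those values go to them, so strike black, teal from y_2, y_3.
No further eliminations apply; y_2 can still be any of purple, white.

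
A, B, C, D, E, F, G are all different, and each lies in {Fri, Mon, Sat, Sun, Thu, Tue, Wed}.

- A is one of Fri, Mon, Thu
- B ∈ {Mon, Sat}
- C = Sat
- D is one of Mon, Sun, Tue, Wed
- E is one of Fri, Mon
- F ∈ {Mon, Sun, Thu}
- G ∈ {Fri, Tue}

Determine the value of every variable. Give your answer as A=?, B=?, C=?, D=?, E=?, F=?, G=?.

A=Thu, B=Mon, C=Sat, D=Wed, E=Fri, F=Sun, G=Tue

C's domain is down to {Sat}, so C = Sat. Eliminate Sat elsewhere: B.
B's domain is down to {Mon}, so B = Mon. So A, D, E, F can't be Mon.
E's domain is down to {Fri}, so E = Fri. Remove Fri from A, G.
G's domain is down to {Tue}, so G = Tue. Remove Tue from D.
A's domain is down to {Thu}, so A = Thu. Strike Thu from F.
F's domain is down to {Sun}, so F = Sun. Eliminate Sun elsewhere: D.
D has just one choice, so D = Wed.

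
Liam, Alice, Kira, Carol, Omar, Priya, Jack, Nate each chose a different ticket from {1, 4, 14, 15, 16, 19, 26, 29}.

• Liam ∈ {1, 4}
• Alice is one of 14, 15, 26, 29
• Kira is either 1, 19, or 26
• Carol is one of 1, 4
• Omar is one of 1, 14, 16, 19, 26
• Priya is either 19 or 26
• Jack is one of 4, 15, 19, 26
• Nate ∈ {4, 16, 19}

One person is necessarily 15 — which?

Jack

The 8 variables together cover exactly {1, 4, 14, 15, 16, 19, 26, 29} — 8 values for 8 variables — and 29 appears only in Alice's list, so Alice = 29.
Among the 7 still-open variables, 14 fits only Omar (and all 7 values in {1, 4, 14, 15, 16, 19, 26} must be used), so Omar = 14.
The 6 still-open variables draw from only 6 values {1, 4, 15, 16, 19, 26}, so each is used; only Jack can be 15, hence Jack = 15.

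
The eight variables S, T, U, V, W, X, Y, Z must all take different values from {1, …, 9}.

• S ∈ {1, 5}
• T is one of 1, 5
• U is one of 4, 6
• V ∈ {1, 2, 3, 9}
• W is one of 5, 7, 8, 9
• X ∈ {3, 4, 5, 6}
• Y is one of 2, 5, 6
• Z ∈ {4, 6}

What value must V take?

The 2 variables S and T are confined to {1, 5}, which locks those values in; drop them from V, W, X, Y.
U and Z share exactly the 2 values {4, 6}; by pigeonhole those values go to them, so strike 4, 6 from X, Y.
X has just one choice, so X = 3. Eliminate 3 elsewhere: V.
That leaves Y = 2. Strike 2 from V.
So V = 9.

9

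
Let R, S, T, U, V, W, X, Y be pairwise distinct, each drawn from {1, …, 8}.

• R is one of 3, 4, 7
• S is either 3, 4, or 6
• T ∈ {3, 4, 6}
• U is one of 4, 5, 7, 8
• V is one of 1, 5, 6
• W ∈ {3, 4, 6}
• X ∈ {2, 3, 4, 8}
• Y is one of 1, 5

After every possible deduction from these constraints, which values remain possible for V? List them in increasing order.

The 8 variables together cover exactly {1, 2, 3, 4, 5, 6, 7, 8} — 8 values for 8 variables — and 2 appears only in X's list, so X = 2.
The 7 still-open variables draw from only 7 values {1, 3, 4, 5, 6, 7, 8}, so each is used; only U can be 8, hence U = 8.
Among the 6 still-open variables, 7 fits only R (and all 6 values in {1, 3, 4, 5, 6, 7} must be used), so R = 7.
S, T, W between them cover only {3, 4, 6} — a naked triple. Remove those values from V.
No further eliminations apply; V can still be any of 1, 5.

1, 5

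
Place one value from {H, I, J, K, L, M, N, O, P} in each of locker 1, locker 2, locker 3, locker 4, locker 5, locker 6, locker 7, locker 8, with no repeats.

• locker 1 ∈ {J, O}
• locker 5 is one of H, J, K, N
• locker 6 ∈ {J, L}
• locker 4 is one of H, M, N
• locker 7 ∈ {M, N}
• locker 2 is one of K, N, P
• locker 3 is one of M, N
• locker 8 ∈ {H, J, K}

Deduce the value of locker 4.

H

The 8 variables draw from only 8 values {H, J, K, L, M, N, O, P}, so each is used; only locker 6 can be L, hence locker 6 = L.
The 7 still-open variables together cover exactly {H, J, K, M, N, O, P} — 7 values for 7 variables — and O appears only in locker 1's list, so locker 1 = O.
The 6 still-open variables draw from only 6 values {H, J, K, M, N, P}, so each is used; only locker 2 can be P, hence locker 2 = P.
locker 3 and locker 7 between them cover only {M, N} — a naked pair. Remove those values from locker 4, locker 5.
So locker 4 = H.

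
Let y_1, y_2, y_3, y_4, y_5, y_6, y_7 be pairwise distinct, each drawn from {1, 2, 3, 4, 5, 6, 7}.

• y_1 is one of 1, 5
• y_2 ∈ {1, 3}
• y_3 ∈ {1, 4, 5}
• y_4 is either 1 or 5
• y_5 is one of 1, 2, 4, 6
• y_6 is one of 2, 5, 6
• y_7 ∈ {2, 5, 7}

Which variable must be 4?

Among the 7 variables, 3 fits only y_2 (and all 7 values in {1, 2, 3, 4, 5, 6, 7} must be used), so y_2 = 3.
Among the 6 still-open variables, 7 fits only y_7 (and all 6 values in {1, 2, 4, 5, 6, 7} must be used), so y_7 = 7.
y_1 and y_4 share exactly the 2 values {1, 5}; by pigeonhole those values go to them, so strike 1, 5 from y_3, y_5, y_6.

y_3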